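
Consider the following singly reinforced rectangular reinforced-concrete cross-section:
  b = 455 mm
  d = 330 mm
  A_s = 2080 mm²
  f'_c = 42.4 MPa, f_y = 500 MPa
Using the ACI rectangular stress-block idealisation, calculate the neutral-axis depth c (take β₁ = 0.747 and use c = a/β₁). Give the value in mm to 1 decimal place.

c ≈ 84.9 mm

T = A_s f_y = 2080 × 500 = 1040000 N = 1040 kN.
Setting C = 0.85 f'_c a b equal to T: a = 1040000/(0.85 × 42.4 × 455) = 63.422 mm.
With β₁ = 0.747, c = a/β₁ = 63.422/0.747 = 84.9 mm.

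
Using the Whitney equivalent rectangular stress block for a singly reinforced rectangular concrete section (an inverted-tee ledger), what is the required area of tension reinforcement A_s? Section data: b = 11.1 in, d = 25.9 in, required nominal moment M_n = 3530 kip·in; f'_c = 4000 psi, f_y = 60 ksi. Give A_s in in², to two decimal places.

A_s ≈ 2.46 in²

From M_n = 0.85 f'_c a b (d − a/2):
a = d − √(d² − 2M_n/(0.85 f'_c b)) = 25.9 − √(25.9² − 2 × 3530/(0.85 × 4 × 11.1)) = 3.906 in.
A_s = 0.85 f'_c a b / f_y = 0.85 × 4 × 3.906 × 11.1 / 60 = 2.457 in².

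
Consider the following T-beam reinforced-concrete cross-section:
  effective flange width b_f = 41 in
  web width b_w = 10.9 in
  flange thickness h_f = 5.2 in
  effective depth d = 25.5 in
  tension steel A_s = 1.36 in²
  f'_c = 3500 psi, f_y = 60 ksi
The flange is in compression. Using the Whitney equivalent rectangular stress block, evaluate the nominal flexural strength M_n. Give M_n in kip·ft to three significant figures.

M_n ≈ 171 kip·ft

Tension: T = A_s f_y = 1.36 × 60 = 81.6 kips.
Try a within the flange: a = T/(0.85 f'_c b_f) = 81.6/(0.85 × 3.5 × 41) = 0.669 in.
Since a = 0.669 ≤ h_f = 5.2 in, the stress block lies entirely in the flange; analyse as a rectangular beam of width b_f.
M_n = T(d − a/2) = 81.6 × (25.5 − 0.3345) = 2053.5 kip·in.
M_n = 2053.5/12 = 171.13 kip·ft.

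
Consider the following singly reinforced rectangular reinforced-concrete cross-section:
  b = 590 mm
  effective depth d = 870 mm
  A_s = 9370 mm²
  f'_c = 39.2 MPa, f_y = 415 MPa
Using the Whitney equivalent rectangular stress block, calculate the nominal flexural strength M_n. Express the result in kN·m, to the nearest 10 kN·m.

M_n ≈ 3000 kN·m

T = A_s f_y = 9370 × 415 = 3888550 N = 3888.55 kN.
From C = T: a = T/(0.85 f'_c b) = 3888550/(0.85 × 39.2 × 590) = 197.80 mm.
M_n = T(d − a/2) = 3888.55 kN × (870 − 98.9) mm = 2998.46 kN·m.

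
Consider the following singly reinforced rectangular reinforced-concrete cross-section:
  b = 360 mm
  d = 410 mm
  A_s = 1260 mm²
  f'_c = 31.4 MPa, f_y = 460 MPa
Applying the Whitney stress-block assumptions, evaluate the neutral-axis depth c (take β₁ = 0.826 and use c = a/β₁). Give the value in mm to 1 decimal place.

c ≈ 73.0 mm

T = A_s f_y = 1260 × 460 = 579600 N = 579.6 kN.
Setting C = 0.85 f'_c a b equal to T: a = 579600/(0.85 × 31.4 × 360) = 60.322 mm.
With β₁ = 0.826, c = a/β₁ = 60.322/0.826 = 73.0 mm.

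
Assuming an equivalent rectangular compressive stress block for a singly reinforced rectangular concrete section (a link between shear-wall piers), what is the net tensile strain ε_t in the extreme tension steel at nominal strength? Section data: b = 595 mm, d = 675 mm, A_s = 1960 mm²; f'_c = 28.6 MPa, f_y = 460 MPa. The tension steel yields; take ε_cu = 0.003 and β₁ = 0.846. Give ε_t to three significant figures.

ε_t ≈ 0.0245

a = A_s f_y/(0.85 f'_c b) = 62.33 mm.
β₁ = 0.846, so c = a/β₁ = 62.33/0.846 = 73.68 mm.
From the linear strain diagram with ε_cu = 0.003: ε_t = 0.003 (d − c)/c = 0.003 × (675 − 73.68)/73.68 = 0.0245.
Since ε_t ≥ 0.005, the section is tension-controlled.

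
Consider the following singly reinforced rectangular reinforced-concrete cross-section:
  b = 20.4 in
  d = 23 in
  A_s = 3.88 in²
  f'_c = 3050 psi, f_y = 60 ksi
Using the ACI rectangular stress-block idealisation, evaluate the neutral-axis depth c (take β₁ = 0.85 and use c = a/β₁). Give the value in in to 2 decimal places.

c ≈ 5.18 in

T = A_s f_y = 3.88 × 60 = 232.8 kips.
a = T/(0.85 f'_c b) = 232.8/(0.85 × 3.05 × 20.4) = 4.4018 in.
With β₁ = 0.85, c = a/β₁ = 4.4018/0.85 = 5.18 in.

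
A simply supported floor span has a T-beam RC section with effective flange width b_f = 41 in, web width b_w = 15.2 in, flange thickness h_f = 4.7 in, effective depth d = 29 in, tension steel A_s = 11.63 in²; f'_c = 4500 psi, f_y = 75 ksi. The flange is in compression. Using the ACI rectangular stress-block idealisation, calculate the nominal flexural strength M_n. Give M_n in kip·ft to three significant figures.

Tension: T = A_s f_y = 11.63 × 75 = 872.25 kips.
Try a within the flange: a = T/(0.85 f'_c b_f) = 872.25/(0.85 × 4.5 × 41) = 5.562 in.
a = 5.562 > h_f = 4.7 in: the block extends into the web. Split into flange-overhang and web parts.
C_f = 0.85 f'_c (b_f − b_w) h_f = 0.85 × 4.5 × (41 − 15.2) × 4.7 = 463.8 kips.
Remaining web compression depth: a_w = (T − C_f)/(0.85 f'_c b_w) = (872.25 − 463.8)/(0.85 × 4.5 × 15.2) = 7.025 in.
M_n = C_f(d − h_f/2) + (T − C_f)(d − a_w/2) = 463.8 × (29 − 2.35) + 408.45 × (29 − 3.5125) = 12360.3 + 10410.4 = 22770.7 kip·in.
M_n = 22770.7/12 = 1897.56 kip·ft.

M_n ≈ 1900 kip·ft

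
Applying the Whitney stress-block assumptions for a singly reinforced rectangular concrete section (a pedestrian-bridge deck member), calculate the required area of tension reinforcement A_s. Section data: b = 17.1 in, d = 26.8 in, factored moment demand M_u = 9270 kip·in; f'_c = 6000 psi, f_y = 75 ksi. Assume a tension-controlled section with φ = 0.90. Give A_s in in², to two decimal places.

M_n = M_u/φ = 9270/0.90 = 10300 kip·in.
From M_n = 0.85 f'_c a b (d − a/2):
a = d − √(d² − 2M_n/(0.85 f'_c b)) = 26.8 − √(26.8² − 2 × 10300/(0.85 × 6 × 17.1)) = 4.845 in.
A_s = 0.85 f'_c a b / f_y = 0.85 × 6 × 4.845 × 17.1 / 75 = 5.634 in².

A_s ≈ 5.63 in²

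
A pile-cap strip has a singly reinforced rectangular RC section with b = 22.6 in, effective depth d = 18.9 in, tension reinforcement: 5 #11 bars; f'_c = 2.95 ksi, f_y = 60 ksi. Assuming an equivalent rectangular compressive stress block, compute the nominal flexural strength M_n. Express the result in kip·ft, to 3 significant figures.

A_s = 5 × 1.56 = 7.8 in².
T = A_s f_y = 7.8 × 60 = 468 kips.
a = T/(0.85 f'_c b) = 468/(0.85 × 2.95 × 22.6) = 8.258 in.
M_n = T(d − a/2) = 468 × (18.9 − 4.129) = 6912.8 kip·in = 6912.8/12 = 576.07 kip·ft.

M_n ≈ 576 kip·ft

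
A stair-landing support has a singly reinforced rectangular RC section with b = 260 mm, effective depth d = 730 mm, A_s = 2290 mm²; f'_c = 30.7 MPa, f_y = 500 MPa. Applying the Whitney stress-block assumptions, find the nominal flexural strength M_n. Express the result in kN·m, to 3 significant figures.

T = A_s f_y = 2290 × 500 = 1145000 N = 1145 kN.
From C = T: a = T/(0.85 f'_c b) = 1145000/(0.85 × 30.7 × 260) = 168.76 mm.
M_n = T(d − a/2) = 1145 kN × (730 − 84.38) mm = 739.23 kN·m.

M_n ≈ 739 kN·m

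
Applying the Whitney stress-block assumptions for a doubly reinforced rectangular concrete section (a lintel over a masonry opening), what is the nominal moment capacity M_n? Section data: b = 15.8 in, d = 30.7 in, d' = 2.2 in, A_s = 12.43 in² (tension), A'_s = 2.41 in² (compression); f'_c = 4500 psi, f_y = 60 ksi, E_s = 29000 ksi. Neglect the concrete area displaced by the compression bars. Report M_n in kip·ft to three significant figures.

Assume both steels yield.
a = (A_s − A'_s) f_y/(0.85 f'_c b) = (12.43 − 2.41) × 60/(0.85 × 4.5 × 15.8) = 9.948 in.
c = a/β₁ = 9.948/0.825 = 12.058 in; ε'_s = 0.003(c − d')/c = 0.0025 ≥ ε_y = 0.0021, so the compression steel yields.
M_n = (A_s − A'_s) f_y (d − a/2) + A'_s f_y (d − d') = 601.2 × (30.7 − 4.974) + 144.6 × (30.7 − 2.2) = 15466.5 + 4121.1 = 19587.6 kip·in = 19587.6/12 = 1632.30 kip·ft.

M_n ≈ 1630 kip·ft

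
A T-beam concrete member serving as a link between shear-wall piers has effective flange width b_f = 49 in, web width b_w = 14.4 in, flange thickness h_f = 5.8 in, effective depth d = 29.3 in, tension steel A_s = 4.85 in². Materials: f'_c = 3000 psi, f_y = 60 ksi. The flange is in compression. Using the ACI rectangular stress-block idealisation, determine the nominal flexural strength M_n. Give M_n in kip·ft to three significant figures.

M_n ≈ 682 kip·ft

Tension: T = A_s f_y = 4.85 × 60 = 291 kips.
Try a within the flange: a = T/(0.85 f'_c b_f) = 291/(0.85 × 3 × 49) = 2.329 in.
Since a = 2.329 ≤ h_f = 5.8 in, the stress block lies entirely in the flange; analyse as a rectangular beam of width b_f.
M_n = T(d − a/2) = 291 × (29.3 − 1.1645) = 8187.4 kip·in.
M_n = 8187.4/12 = 682.28 kip·ft.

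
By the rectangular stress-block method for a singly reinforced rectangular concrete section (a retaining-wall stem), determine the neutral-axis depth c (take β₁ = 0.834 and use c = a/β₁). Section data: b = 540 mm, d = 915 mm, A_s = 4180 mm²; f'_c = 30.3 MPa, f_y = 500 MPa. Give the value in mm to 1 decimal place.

c ≈ 180.2 mm

T = A_s f_y = 4180 × 500 = 2090000 N = 2090 kN.
Setting C = 0.85 f'_c a b equal to T: a = 2090000/(0.85 × 30.3 × 540) = 150.276 mm.
With β₁ = 0.834, c = a/β₁ = 150.276/0.834 = 180.2 mm.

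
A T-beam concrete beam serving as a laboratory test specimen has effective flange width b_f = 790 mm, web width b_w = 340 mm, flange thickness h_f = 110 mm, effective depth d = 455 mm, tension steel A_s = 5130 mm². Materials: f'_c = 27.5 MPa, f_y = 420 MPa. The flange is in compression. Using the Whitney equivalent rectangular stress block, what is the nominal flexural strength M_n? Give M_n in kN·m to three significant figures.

Tension: T = A_s f_y = 5130 × 420 = 2154600 N.
Try a within the flange: a = T/(0.85 f'_c b_f) = 2154600/(0.85 × 27.5 × 790) = 116.68 mm.
a = 116.68 > h_f = 110 mm: the block extends into the web. Split into flange-overhang and web parts.
C_f = 0.85 f'_c (b_f − b_w) h_f = 0.85 × 27.5 × (790 − 340) × 110 = 1157063 N.
Remaining web compression depth: a_w = (T − C_f)/(0.85 f'_c b_w) = (2154600 − 1157063)/(0.85 × 27.5 × 340) = 125.52 mm.
M_n = C_f(d − h_f/2) + (T − C_f)(d − a_w/2) = 1157063 × (455 − 55) + 997537 × (455 − 62.76) = 462.83 + 391.27 = 854.10 × 10⁶ N·mm.
M_n = 854.10 kN·m.

M_n ≈ 854 kN·m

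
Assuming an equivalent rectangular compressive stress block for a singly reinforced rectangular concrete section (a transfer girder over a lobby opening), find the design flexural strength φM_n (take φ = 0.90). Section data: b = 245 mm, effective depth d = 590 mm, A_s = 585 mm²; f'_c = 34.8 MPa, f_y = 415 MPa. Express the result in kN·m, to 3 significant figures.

T = A_s f_y = 585 × 415 = 242775 N = 242.775 kN.
From C = T: a = T/(0.85 f'_c b) = 242775/(0.85 × 34.8 × 245) = 33.50 mm.
M_n = T(d − a/2) = 242.775 kN × (590 − 16.75) mm = 139.17 kN·m.
φM_n = 0.90 × 139.17 = 125.25 kN·m.

φM_n ≈ 125 kN·m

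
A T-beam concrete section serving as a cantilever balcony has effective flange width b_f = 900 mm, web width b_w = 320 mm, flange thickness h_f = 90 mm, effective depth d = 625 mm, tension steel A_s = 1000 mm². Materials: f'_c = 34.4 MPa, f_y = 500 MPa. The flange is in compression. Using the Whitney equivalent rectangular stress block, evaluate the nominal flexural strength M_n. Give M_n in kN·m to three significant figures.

M_n ≈ 308 kN·m

Tension: T = A_s f_y = 1000 × 500 = 500000 N.
Try a within the flange: a = T/(0.85 f'_c b_f) = 500000/(0.85 × 34.4 × 900) = 19.00 mm.
Since a = 19.00 ≤ h_f = 90 mm, the stress block lies entirely in the flange; analyse as a rectangular beam of width b_f.
M_n = T(d − a/2) = 500000 × (625 − 9.5) = 307.75 × 10⁶ N·mm.
M_n = 307.75 kN·m.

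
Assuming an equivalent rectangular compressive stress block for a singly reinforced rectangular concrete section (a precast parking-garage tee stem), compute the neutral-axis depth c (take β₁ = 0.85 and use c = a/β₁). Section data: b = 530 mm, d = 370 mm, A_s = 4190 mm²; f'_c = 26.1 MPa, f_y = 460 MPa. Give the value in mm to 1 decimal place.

c ≈ 192.8 mm

T = A_s f_y = 4190 × 460 = 1927400 N = 1927.4 kN.
Setting C = 0.85 f'_c a b equal to T: a = 1927400/(0.85 × 26.1 × 530) = 163.922 mm.
With β₁ = 0.85, c = a/β₁ = 163.922/0.85 = 192.8 mm.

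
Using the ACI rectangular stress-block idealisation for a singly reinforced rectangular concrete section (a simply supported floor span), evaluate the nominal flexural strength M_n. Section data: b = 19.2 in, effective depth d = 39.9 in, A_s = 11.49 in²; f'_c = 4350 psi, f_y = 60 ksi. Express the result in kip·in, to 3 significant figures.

T = A_s f_y = 11.49 × 60 = 689.4 kips.
a = T/(0.85 f'_c b) = 689.4/(0.85 × 4.35 × 19.2) = 9.711 in.
M_n = T(d − a/2) = 689.4 × (39.9 − 4.8555) = 24159.7 kip·in.

M_n ≈ 24200 kip·in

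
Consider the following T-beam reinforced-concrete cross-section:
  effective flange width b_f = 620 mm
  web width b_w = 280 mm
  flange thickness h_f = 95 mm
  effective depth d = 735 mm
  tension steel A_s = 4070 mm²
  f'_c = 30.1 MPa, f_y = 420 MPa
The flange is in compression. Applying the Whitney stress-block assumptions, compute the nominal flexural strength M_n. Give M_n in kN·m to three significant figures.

M_n ≈ 1160 kN·m

Tension: T = A_s f_y = 4070 × 420 = 1709400 N.
Try a within the flange: a = T/(0.85 f'_c b_f) = 1709400/(0.85 × 30.1 × 620) = 107.76 mm.
a = 107.76 > h_f = 95 mm: the block extends into the web. Split into flange-overhang and web parts.
C_f = 0.85 f'_c (b_f − b_w) h_f = 0.85 × 30.1 × (620 − 280) × 95 = 826396 N.
Remaining web compression depth: a_w = (T − C_f)/(0.85 f'_c b_w) = (1709400 − 826396)/(0.85 × 30.1 × 280) = 123.26 mm.
M_n = C_f(d − h_f/2) + (T − C_f)(d − a_w/2) = 826396 × (735 − 47.5) + 883004 × (735 − 61.63) = 568.15 + 594.59 = 1162.74 × 10⁶ N·mm.
M_n = 1162.74 kN·m.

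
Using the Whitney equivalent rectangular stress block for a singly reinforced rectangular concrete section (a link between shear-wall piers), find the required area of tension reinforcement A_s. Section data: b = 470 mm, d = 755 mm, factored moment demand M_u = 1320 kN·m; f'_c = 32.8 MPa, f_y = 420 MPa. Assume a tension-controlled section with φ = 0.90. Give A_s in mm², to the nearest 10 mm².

M_n = M_u/φ = 1320/0.90 = 1466.67 kN·m.
With M_n = 0.85 f'_c a b (d − a/2), solve the quadratic for a:
a = d − √(d² − 2M_n/(0.85 f'_c b)) = 755 − √(755² − 2 × 1466.67×10⁶/(0.85 × 32.8 × 470)) = 166.64 mm.
A_s = 0.85 f'_c a b / f_y = 0.85 × 32.8 × 166.64 × 470 / 420 = 5199.0 mm².

A_s ≈ 5200 mm²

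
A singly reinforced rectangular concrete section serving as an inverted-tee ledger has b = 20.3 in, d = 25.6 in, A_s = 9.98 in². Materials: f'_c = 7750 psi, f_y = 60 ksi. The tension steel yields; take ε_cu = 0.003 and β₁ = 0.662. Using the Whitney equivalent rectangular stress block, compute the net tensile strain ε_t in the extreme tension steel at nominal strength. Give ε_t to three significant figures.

ε_t ≈ 0.00835

a = A_s f_y/(0.85 f'_c b) = 4.478 in.
β₁ = 0.662, so c = a/β₁ = 4.478/0.662 = 6.764 in.
From the linear strain diagram with ε_cu = 0.003: ε_t = 0.003 (d − c)/c = 0.003 × (25.6 − 6.764)/6.764 = 0.00835.
Since ε_t ≥ 0.005, the section is tension-controlled.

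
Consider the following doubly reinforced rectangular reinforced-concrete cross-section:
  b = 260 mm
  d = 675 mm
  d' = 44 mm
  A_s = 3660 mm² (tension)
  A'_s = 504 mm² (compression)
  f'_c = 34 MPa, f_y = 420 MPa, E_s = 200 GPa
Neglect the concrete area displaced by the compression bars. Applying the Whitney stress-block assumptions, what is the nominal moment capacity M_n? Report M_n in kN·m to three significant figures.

Assume both tension and compression steel yield.
Net tension couple steel: A_s − A'_s = 3156 mm².
a = (A_s − A'_s) f_y / (0.85 f'_c b) = 1325520/(0.85 × 34 × 260) = 176.41 mm.
c = a/β₁ = 176.41/0.807 = 218.60 mm; ε'_s = 0.003(c − d')/c = 0.0024 ≥ f_y/E_s = 0.0021, so compression steel does yield.
M_n = (A_s − A'_s) f_y (d − a/2) + A'_s f_y (d − d') = [1325520 × (675 − 88.205) + 211680 × (675 − 44)] × 10⁻⁶ = 777.81 + 133.57 = 911.38 kN·m.

M_n ≈ 911 kN·m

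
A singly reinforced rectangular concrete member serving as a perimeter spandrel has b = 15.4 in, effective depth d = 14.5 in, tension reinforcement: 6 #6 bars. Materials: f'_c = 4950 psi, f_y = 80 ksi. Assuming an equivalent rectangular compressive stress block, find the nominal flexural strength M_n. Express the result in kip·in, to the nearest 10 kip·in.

M_n ≈ 2720 kip·in

A_s = 6 × 0.44 = 2.64 in².
T = A_s f_y = 2.64 × 80 = 211.2 kips.
a = T/(0.85 f'_c b) = 211.2/(0.85 × 4.95 × 15.4) = 3.259 in.
M_n = T(d − a/2) = 211.2 × (14.5 − 1.6295) = 2718.2 kip·in.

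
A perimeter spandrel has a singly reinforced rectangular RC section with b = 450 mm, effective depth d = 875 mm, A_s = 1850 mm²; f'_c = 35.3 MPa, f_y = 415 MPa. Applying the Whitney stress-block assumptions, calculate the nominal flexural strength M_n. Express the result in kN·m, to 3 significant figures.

T = A_s f_y = 1850 × 415 = 767750 N = 767.75 kN.
From C = T: a = T/(0.85 f'_c b) = 767750/(0.85 × 35.3 × 450) = 56.86 mm.
M_n = T(d − a/2) = 767.75 kN × (875 − 28.43) mm = 649.95 kN·m.

M_n ≈ 650 kN·m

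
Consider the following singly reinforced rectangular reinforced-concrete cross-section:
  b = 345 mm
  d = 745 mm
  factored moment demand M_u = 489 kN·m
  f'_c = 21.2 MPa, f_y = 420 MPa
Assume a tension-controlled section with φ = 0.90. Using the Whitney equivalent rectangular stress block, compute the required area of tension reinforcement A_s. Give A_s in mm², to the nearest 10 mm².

M_n = M_u/φ = 489/0.90 = 543.333 kN·m.
With M_n = 0.85 f'_c a b (d − a/2), solve the quadratic for a:
a = d − √(d² − 2M_n/(0.85 f'_c b)) = 745 − √(745² − 2 × 543.333×10⁶/(0.85 × 21.2 × 345)) = 128.37 mm.
A_s = 0.85 f'_c a b / f_y = 0.85 × 21.2 × 128.37 × 345 / 420 = 1900.2 mm².

A_s ≈ 1900 mm²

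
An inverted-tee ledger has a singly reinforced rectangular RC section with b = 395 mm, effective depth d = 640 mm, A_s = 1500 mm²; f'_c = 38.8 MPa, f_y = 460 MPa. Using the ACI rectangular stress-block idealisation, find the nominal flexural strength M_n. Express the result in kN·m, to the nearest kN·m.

T = A_s f_y = 1500 × 460 = 690000 N = 690 kN.
From C = T: a = T/(0.85 f'_c b) = 690000/(0.85 × 38.8 × 395) = 52.97 mm.
M_n = T(d − a/2) = 690 kN × (640 − 26.485) mm = 423.33 kN·m.

M_n ≈ 423 kN·m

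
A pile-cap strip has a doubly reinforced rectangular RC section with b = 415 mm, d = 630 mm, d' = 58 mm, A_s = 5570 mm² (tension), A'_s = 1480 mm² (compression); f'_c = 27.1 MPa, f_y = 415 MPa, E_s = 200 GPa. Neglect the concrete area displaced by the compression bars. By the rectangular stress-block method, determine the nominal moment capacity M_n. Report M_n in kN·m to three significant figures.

Assume both tension and compression steel yield.
Net tension couple steel: A_s − A'_s = 4090 mm².
a = (A_s − A'_s) f_y / (0.85 f'_c b) = 1697350/(0.85 × 27.1 × 415) = 177.56 mm.
c = a/β₁ = 177.56/0.85 = 208.89 mm; ε'_s = 0.003(c − d')/c = 0.0022 ≥ f_y/E_s = 0.0021, so compression steel does yield.
M_n = (A_s − A'_s) f_y (d − a/2) + A'_s f_y (d − d') = [1697350 × (630 − 88.78) + 614200 × (630 − 58)] × 10⁻⁶ = 918.64 + 351.32 = 1269.96 kN·m.

M_n ≈ 1270 kN·m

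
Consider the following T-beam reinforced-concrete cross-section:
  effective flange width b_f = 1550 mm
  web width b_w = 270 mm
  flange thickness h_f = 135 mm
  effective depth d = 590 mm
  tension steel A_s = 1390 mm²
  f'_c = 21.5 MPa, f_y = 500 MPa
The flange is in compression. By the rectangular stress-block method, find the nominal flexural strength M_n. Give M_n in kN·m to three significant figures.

Tension: T = A_s f_y = 1390 × 500 = 695000 N.
Try a within the flange: a = T/(0.85 f'_c b_f) = 695000/(0.85 × 21.5 × 1550) = 24.54 mm.
Since a = 24.54 ≤ h_f = 135 mm, the stress block lies entirely in the flange; analyse as a rectangular beam of width b_f.
M_n = T(d − a/2) = 695000 × (590 − 12.27) = 401.52 × 10⁶ N·mm.
M_n = 401.52 kN·m.

M_n ≈ 402 kN·m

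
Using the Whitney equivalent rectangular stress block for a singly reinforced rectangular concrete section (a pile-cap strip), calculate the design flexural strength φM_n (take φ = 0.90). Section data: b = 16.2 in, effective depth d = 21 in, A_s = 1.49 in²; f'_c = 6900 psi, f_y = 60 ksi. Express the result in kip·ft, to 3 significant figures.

φM_n ≈ 138 kip·ft

T = A_s f_y = 1.49 × 60 = 89.4 kips.
a = T/(0.85 f'_c b) = 89.4/(0.85 × 6.9 × 16.2) = 0.941 in.
M_n = T(d − a/2) = 89.4 × (21 − 0.4705) = 1835.3 kip·in = 1835.3/12 = 152.94 kip·ft.
φM_n = 0.90 × 152.94 = 137.65 kip·ft.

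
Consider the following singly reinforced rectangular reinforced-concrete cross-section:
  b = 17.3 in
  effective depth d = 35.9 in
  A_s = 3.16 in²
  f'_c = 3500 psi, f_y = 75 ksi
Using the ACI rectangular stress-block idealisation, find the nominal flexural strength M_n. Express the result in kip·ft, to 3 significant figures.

M_n ≈ 664 kip·ft

T = A_s f_y = 3.16 × 75 = 237 kips.
a = T/(0.85 f'_c b) = 237/(0.85 × 3.5 × 17.3) = 4.605 in.
M_n = T(d − a/2) = 237 × (35.9 − 2.3025) = 7962.6 kip·in = 7962.6/12 = 663.55 kip·ft.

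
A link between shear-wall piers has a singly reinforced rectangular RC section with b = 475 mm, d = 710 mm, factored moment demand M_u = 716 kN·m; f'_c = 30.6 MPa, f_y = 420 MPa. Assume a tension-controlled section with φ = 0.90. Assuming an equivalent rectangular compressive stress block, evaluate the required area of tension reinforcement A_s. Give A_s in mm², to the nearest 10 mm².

A_s ≈ 2860 mm²

M_n = M_u/φ = 716/0.90 = 795.556 kN·m.
With M_n = 0.85 f'_c a b (d − a/2), solve the quadratic for a:
a = d − √(d² − 2M_n/(0.85 f'_c b)) = 710 − √(710² − 2 × 795.556×10⁶/(0.85 × 30.6 × 475)) = 97.37 mm.
A_s = 0.85 f'_c a b / f_y = 0.85 × 30.6 × 97.37 × 475 / 420 = 2864.2 mm².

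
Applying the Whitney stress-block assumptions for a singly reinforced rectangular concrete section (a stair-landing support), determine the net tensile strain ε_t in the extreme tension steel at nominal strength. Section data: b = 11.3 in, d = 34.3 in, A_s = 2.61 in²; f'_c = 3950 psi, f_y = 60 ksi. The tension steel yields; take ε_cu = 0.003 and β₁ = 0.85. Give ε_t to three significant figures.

ε_t ≈ 0.0182

a = A_s f_y/(0.85 f'_c b) = 4.128 in.
β₁ = 0.85, so c = a/β₁ = 4.128/0.85 = 4.856 in.
From the linear strain diagram with ε_cu = 0.003: ε_t = 0.003 (d − c)/c = 0.003 × (34.3 − 4.856)/4.856 = 0.0182.
Since ε_t ≥ 0.005, the section is tension-controlled.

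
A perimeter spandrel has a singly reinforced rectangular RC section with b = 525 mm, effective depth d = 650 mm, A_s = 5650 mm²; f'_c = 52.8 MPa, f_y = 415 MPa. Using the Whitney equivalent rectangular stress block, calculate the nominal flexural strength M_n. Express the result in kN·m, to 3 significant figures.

T = A_s f_y = 5650 × 415 = 2344750 N = 2344.75 kN.
From C = T: a = T/(0.85 f'_c b) = 2344750/(0.85 × 52.8 × 525) = 99.51 mm.
M_n = T(d − a/2) = 2344.75 kN × (650 − 49.755) mm = 1407.42 kN·m.

M_n ≈ 1410 kN·m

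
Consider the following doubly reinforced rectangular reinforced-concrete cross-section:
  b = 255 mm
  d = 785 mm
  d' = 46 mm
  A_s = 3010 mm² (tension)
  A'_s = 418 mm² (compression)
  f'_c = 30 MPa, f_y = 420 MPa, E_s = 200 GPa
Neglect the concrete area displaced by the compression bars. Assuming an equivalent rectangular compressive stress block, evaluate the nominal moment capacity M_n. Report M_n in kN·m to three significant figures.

M_n ≈ 893 kN·m

Assume both tension and compression steel yield.
Net tension couple steel: A_s − A'_s = 2592 mm².
a = (A_s − A'_s) f_y / (0.85 f'_c b) = 1088640/(0.85 × 30 × 255) = 167.42 mm.
c = a/β₁ = 167.42/0.836 = 200.26 mm; ε'_s = 0.003(c − d')/c = 0.0023 ≥ f_y/E_s = 0.0021, so compression steel does yield.
M_n = (A_s − A'_s) f_y (d − a/2) + A'_s f_y (d − d') = [1088640 × (785 − 83.71) + 175560 × (785 − 46)] × 10⁻⁶ = 763.45 + 129.74 = 893.19 kN·m.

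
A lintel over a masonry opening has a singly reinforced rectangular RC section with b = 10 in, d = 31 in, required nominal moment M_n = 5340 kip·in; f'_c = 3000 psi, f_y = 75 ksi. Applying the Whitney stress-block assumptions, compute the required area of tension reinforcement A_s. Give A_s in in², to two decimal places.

A_s ≈ 2.62 in²

From M_n = 0.85 f'_c a b (d − a/2):
a = d − √(d² − 2M_n/(0.85 f'_c b)) = 31 − √(31² − 2 × 5340/(0.85 × 3 × 10)) = 7.715 in.
A_s = 0.85 f'_c a b / f_y = 0.85 × 3 × 7.715 × 10 / 75 = 2.623 in².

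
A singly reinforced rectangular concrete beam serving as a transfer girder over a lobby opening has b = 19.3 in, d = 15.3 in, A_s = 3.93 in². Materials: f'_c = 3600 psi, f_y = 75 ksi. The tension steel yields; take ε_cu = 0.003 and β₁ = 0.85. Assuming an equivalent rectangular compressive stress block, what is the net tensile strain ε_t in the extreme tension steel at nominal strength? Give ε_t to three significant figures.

ε_t ≈ 0.00482

a = A_s f_y/(0.85 f'_c b) = 4.991 in.
β₁ = 0.85, so c = a/β₁ = 4.991/0.85 = 5.872 in.
From the linear strain diagram with ε_cu = 0.003: ε_t = 0.003 (d − c)/c = 0.003 × (15.3 − 5.872)/5.872 = 0.00482.
ε_t is between 0.004 and 0.005 — transition zone.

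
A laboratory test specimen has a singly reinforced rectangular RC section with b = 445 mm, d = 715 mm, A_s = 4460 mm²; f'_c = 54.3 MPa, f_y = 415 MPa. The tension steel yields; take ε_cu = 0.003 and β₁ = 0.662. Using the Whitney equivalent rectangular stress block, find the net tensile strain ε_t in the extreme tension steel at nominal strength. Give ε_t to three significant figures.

a = A_s f_y/(0.85 f'_c b) = 90.12 mm.
β₁ = 0.662, so c = a/β₁ = 90.12/0.662 = 136.13 mm.
From the linear strain diagram with ε_cu = 0.003: ε_t = 0.003 (d − c)/c = 0.003 × (715 − 136.13)/136.13 = 0.0128.
Since ε_t ≥ 0.005, the section is tension-controlled.

ε_t ≈ 0.0128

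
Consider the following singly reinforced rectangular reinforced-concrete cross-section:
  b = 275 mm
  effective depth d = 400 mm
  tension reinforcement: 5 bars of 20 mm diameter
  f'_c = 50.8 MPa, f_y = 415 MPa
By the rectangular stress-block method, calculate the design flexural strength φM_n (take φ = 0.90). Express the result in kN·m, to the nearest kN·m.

A_s = 5 × 314 = 1570 mm².
T = A_s f_y = 1570 × 415 = 651550 N = 651.55 kN.
From C = T: a = T/(0.85 f'_c b) = 651550/(0.85 × 50.8 × 275) = 54.87 mm.
M_n = T(d − a/2) = 651.55 kN × (400 − 27.435) mm = 242.74 kN·m.
φM_n = 0.90 × 242.74 = 218.47 kN·m.

φM_n ≈ 218 kN·m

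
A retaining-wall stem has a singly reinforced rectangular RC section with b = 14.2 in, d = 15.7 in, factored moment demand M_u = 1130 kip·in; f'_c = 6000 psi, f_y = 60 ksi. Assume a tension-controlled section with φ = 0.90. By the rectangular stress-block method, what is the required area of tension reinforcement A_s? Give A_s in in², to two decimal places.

A_s ≈ 1.38 in²

M_n = M_u/φ = 1130/0.90 = 1255.56 kip·in.
From M_n = 0.85 f'_c a b (d − a/2):
a = d − √(d² − 2M_n/(0.85 f'_c b)) = 15.7 − √(15.7² − 2 × 1255.56/(0.85 × 6 × 14.2)) = 1.146 in.
A_s = 0.85 f'_c a b / f_y = 0.85 × 6 × 1.146 × 14.2 / 60 = 1.383 in².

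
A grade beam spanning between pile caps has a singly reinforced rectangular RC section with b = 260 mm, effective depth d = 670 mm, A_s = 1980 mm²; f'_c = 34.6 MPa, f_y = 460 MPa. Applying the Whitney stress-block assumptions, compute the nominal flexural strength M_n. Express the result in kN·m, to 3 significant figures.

T = A_s f_y = 1980 × 460 = 910800 N = 910.8 kN.
From C = T: a = T/(0.85 f'_c b) = 910800/(0.85 × 34.6 × 260) = 119.11 mm.
M_n = T(d − a/2) = 910.8 kN × (670 − 59.555) mm = 555.99 kN·m.

M_n ≈ 556 kN·m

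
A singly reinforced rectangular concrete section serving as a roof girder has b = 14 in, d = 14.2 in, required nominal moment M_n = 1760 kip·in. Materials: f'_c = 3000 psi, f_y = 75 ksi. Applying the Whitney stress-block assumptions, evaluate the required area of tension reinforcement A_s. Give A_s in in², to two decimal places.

A_s ≈ 1.93 in²

From M_n = 0.85 f'_c a b (d − a/2):
a = d − √(d² − 2M_n/(0.85 f'_c b)) = 14.2 − √(14.2² − 2 × 1760/(0.85 × 3 × 14)) = 4.049 in.
A_s = 0.85 f'_c a b / f_y = 0.85 × 3 × 4.049 × 14 / 75 = 1.927 in².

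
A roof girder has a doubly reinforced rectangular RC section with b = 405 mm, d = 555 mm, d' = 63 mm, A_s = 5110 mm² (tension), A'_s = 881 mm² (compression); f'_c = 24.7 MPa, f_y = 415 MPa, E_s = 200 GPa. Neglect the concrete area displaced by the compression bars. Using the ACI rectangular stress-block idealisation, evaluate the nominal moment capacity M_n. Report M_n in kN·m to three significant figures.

M_n ≈ 973 kN·m

Assume both tension and compression steel yield.
Net tension couple steel: A_s − A'_s = 4229 mm².
a = (A_s − A'_s) f_y / (0.85 f'_c b) = 1755035/(0.85 × 24.7 × 405) = 206.40 mm.
c = a/β₁ = 206.40/0.85 = 242.82 mm; ε'_s = 0.003(c − d')/c = 0.0022 ≥ f_y/E_s = 0.0021, so compression steel does yield.
M_n = (A_s − A'_s) f_y (d − a/2) + A'_s f_y (d − d') = [1755035 × (555 − 103.2) + 365615 × (555 − 63)] × 10⁻⁶ = 792.92 + 179.88 = 972.80 kN·m.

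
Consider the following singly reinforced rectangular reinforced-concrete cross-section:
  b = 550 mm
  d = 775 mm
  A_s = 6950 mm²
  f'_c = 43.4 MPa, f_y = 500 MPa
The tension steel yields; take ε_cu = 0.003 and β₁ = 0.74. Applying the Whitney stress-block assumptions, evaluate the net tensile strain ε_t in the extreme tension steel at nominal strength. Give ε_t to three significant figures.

a = A_s f_y/(0.85 f'_c b) = 171.27 mm.
β₁ = 0.74, so c = a/β₁ = 171.27/0.74 = 231.45 mm.
From the linear strain diagram with ε_cu = 0.003: ε_t = 0.003 (d − c)/c = 0.003 × (775 − 231.45)/231.45 = 0.00705.
Since ε_t ≥ 0.005, the section is tension-controlled.

ε_t ≈ 0.00705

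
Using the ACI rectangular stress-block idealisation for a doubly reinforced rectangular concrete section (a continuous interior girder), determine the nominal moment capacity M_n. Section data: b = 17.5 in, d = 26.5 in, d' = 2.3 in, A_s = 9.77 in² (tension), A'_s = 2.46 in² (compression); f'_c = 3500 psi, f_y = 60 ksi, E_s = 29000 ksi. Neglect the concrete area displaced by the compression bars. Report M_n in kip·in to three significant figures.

M_n ≈ 13300 kip·in

Assume both steels yield.
a = (A_s − A'_s) f_y/(0.85 f'_c b) = (9.77 − 2.46) × 60/(0.85 × 3.5 × 17.5) = 8.424 in.
c = a/β₁ = 8.424/0.85 = 9.911 in; ε'_s = 0.003(c − d')/c = 0.0023 ≥ ε_y = 0.0021, so the compression steel yields.
M_n = (A_s − A'_s) f_y (d − a/2) + A'_s f_y (d − d') = 438.6 × (26.5 − 4.212) + 147.6 × (26.5 − 2.3) = 9775.5 + 3571.9 = 13347.4 kip·in.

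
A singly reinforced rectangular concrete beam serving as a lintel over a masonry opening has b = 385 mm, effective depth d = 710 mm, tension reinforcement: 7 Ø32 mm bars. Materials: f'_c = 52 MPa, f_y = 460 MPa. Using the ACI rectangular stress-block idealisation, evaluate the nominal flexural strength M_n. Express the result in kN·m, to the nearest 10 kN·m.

M_n ≈ 1640 kN·m

A_s = 7 × 804 = 5628 mm².
T = A_s f_y = 5628 × 460 = 2588880 N = 2588.88 kN.
From C = T: a = T/(0.85 f'_c b) = 2588880/(0.85 × 52 × 385) = 152.13 mm.
M_n = T(d − a/2) = 2588.88 kN × (710 − 76.065) mm = 1641.18 kN·m.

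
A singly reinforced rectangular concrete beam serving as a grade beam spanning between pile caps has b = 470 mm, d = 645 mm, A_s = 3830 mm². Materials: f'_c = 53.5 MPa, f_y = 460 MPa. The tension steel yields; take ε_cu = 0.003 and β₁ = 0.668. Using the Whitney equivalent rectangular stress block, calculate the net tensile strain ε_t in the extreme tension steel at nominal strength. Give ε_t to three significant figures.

ε_t ≈ 0.0127

a = A_s f_y/(0.85 f'_c b) = 82.43 mm.
β₁ = 0.668, so c = a/β₁ = 82.43/0.668 = 123.40 mm.
From the linear strain diagram with ε_cu = 0.003: ε_t = 0.003 (d − c)/c = 0.003 × (645 − 123.40)/123.40 = 0.0127.
Since ε_t ≥ 0.005, the section is tension-controlled.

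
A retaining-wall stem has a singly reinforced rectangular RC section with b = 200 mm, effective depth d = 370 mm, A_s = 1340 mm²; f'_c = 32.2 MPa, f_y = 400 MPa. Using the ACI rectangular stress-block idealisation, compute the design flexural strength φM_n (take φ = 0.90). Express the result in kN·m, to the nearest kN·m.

T = A_s f_y = 1340 × 400 = 536000 N = 536 kN.
From C = T: a = T/(0.85 f'_c b) = 536000/(0.85 × 32.2 × 200) = 97.92 mm.
M_n = T(d − a/2) = 536 kN × (370 − 48.96) mm = 172.08 kN·m.
φM_n = 0.90 × 172.08 = 154.87 kN·m.

φM_n ≈ 155 kN·m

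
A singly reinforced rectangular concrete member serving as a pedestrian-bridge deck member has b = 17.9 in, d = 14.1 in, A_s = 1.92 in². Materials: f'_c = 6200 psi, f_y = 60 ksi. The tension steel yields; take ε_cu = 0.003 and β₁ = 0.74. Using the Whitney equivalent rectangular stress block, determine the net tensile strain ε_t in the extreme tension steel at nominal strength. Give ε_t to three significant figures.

ε_t ≈ 0.0226

a = A_s f_y/(0.85 f'_c b) = 1.221 in.
β₁ = 0.74, so c = a/β₁ = 1.221/0.74 = 1.650 in.
From the linear strain diagram with ε_cu = 0.003: ε_t = 0.003 (d − c)/c = 0.003 × (14.1 − 1.650)/1.650 = 0.0226.
Since ε_t ≥ 0.005, the section is tension-controlled.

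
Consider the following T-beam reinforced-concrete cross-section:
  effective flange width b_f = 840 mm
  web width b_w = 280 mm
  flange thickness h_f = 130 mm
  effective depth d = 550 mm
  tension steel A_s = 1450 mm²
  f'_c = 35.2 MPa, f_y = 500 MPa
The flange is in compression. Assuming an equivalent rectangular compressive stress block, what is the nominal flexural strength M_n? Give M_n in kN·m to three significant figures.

M_n ≈ 388 kN·m

Tension: T = A_s f_y = 1450 × 500 = 725000 N.
Try a within the flange: a = T/(0.85 f'_c b_f) = 725000/(0.85 × 35.2 × 840) = 28.85 mm.
Since a = 28.85 ≤ h_f = 130 mm, the stress block lies entirely in the flange; analyse as a rectangular beam of width b_f.
M_n = T(d − a/2) = 725000 × (550 − 14.425) = 388.29 × 10⁶ N·mm.
M_n = 388.29 kN·m.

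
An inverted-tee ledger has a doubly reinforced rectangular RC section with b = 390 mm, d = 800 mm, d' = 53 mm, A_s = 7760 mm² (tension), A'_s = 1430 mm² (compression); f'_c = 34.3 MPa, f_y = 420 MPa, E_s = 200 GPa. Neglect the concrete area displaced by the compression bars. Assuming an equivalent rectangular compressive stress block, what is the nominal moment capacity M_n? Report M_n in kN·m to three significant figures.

M_n ≈ 2260 kN·m

Assume both tension and compression steel yield.
Net tension couple steel: A_s − A'_s = 6330 mm².
a = (A_s − A'_s) f_y / (0.85 f'_c b) = 2658600/(0.85 × 34.3 × 390) = 233.82 mm.
c = a/β₁ = 233.82/0.805 = 290.46 mm; ε'_s = 0.003(c − d')/c = 0.0025 ≥ f_y/E_s = 0.0021, so compression steel does yield.
M_n = (A_s − A'_s) f_y (d − a/2) + A'_s f_y (d − d') = [2658600 × (800 − 116.91) + 600600 × (800 − 53)] × 10⁻⁶ = 1816.06 + 448.65 = 2264.71 kN·m.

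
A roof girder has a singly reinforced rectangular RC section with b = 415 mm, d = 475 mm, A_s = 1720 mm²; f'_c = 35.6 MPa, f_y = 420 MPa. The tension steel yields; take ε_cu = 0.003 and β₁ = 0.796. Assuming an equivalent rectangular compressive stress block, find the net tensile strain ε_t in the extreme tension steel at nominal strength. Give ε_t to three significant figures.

ε_t ≈ 0.0167

a = A_s f_y/(0.85 f'_c b) = 57.53 mm.
β₁ = 0.796, so c = a/β₁ = 57.53/0.796 = 72.27 mm.
From the linear strain diagram with ε_cu = 0.003: ε_t = 0.003 (d − c)/c = 0.003 × (475 − 72.27)/72.27 = 0.0167.
Since ε_t ≥ 0.005, the section is tension-controlled.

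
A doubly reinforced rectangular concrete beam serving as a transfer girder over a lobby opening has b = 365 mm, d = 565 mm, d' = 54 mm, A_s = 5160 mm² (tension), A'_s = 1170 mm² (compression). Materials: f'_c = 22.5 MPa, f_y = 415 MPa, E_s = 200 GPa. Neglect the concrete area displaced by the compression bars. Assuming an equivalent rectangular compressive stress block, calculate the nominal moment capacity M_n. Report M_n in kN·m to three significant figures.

M_n ≈ 987 kN·m

Assume both tension and compression steel yield.
Net tension couple steel: A_s − A'_s = 3990 mm².
a = (A_s − A'_s) f_y / (0.85 f'_c b) = 1655850/(0.85 × 22.5 × 365) = 237.21 mm.
c = a/β₁ = 237.21/0.85 = 279.07 mm; ε'_s = 0.003(c − d')/c = 0.0024 ≥ f_y/E_s = 0.0021, so compression steel does yield.
M_n = (A_s − A'_s) f_y (d − a/2) + A'_s f_y (d − d') = [1655850 × (565 − 118.605) + 485550 × (565 − 54)] × 10⁻⁶ = 739.16 + 248.12 = 987.28 kN·m.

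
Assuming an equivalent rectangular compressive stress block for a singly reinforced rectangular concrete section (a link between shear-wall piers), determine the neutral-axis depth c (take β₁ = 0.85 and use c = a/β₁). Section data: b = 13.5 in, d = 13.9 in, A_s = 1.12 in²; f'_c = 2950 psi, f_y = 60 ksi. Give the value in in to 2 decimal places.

T = A_s f_y = 1.12 × 60 = 67.2 kips.
a = T/(0.85 f'_c b) = 67.2/(0.85 × 2.95 × 13.5) = 1.9852 in.
With β₁ = 0.85, c = a/β₁ = 1.9852/0.85 = 2.34 in.

c ≈ 2.34 in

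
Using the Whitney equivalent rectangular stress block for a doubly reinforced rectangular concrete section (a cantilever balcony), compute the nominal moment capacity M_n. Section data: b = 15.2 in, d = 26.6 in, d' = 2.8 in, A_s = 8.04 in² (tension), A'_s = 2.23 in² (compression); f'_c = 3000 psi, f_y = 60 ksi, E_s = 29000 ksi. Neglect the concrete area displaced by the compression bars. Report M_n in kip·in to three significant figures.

M_n ≈ 10900 kip·in

Assume both steels yield.
a = (A_s − A'_s) f_y/(0.85 f'_c b) = (8.04 − 2.23) × 60/(0.85 × 3 × 15.2) = 8.994 in.
c = a/β₁ = 8.994/0.85 = 10.581 in; ε'_s = 0.003(c − d')/c = 0.0022 ≥ ε_y = 0.0021, so the compression steel yields.
M_n = (A_s − A'_s) f_y (d − a/2) + A'_s f_y (d − d') = 348.6 × (26.6 − 4.497) + 133.8 × (26.6 − 2.8) = 7705.1 + 3184.4 = 10889.5 kip·in.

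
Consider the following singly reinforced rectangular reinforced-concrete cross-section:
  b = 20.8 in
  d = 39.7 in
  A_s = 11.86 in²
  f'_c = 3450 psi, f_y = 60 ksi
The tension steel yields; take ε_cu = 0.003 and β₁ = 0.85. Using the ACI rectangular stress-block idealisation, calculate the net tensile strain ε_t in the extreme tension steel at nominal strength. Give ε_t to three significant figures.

a = A_s f_y/(0.85 f'_c b) = 11.666 in.
β₁ = 0.85, so c = a/β₁ = 11.666/0.85 = 13.725 in.
From the linear strain diagram with ε_cu = 0.003: ε_t = 0.003 (d − c)/c = 0.003 × (39.7 − 13.725)/13.725 = 0.00568.
Since ε_t ≥ 0.005, the section is tension-controlled.

ε_t ≈ 0.00568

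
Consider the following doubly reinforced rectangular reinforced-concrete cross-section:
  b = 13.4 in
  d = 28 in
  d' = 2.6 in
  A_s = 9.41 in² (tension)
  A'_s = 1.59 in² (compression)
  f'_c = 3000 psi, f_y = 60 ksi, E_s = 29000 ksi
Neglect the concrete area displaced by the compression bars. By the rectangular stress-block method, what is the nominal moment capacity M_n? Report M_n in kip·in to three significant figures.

M_n ≈ 12300 kip·in

Assume both steels yield.
a = (A_s − A'_s) f_y/(0.85 f'_c b) = (9.41 − 1.59) × 60/(0.85 × 3 × 13.4) = 13.731 in.
c = a/β₁ = 13.731/0.85 = 16.154 in; ε'_s = 0.003(c − d')/c = 0.0025 ≥ ε_y = 0.0021, so the compression steel yields.
M_n = (A_s − A'_s) f_y (d − a/2) + A'_s f_y (d − d') = 469.2 × (28 − 6.8655) + 95.4 × (28 − 2.6) = 9916.3 + 2423.2 = 12339.5 kip·in.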